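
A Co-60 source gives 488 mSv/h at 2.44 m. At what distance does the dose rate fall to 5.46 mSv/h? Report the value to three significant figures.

23.1 m

Intensity scales as (d₁/d₂)², so d₂ = d₁·√(I₁/I₂).
I₁/I₂ = 488/5.46 = 89.38, so d₂ = 2.44 × √89.38 = 23.07 m.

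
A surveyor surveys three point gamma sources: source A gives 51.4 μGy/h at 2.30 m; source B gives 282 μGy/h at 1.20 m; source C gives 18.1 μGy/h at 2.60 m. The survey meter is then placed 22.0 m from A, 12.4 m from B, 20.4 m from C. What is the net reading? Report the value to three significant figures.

Each source contributes Iᵢ·(dᵢ/rᵢ)²; contributions add.
A: 51.4 × (2.30/22.0)² = 0.5618 μGy/h
B: 282 × (1.20/12.4)² = 2.641 μGy/h
C: 18.1 × (2.60/20.4)² = 0.2940 μGy/h
Total = 0.5618 + 2.641 + 0.2940 = 3.497 μGy/h.

3.50 μGy/h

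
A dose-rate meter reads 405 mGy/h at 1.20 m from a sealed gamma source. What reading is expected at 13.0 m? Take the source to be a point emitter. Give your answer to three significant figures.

3.45 mGy/h

Applying the 1/r² law, the rate at 13.0 m is
(1.20/13.0)² = 0.008521, so 405 × 0.008521 = 3.451 mGy/h.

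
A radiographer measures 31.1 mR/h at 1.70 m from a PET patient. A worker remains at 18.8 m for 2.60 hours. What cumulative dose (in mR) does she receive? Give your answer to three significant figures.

Applying the 1/r² law, rate at 18.8 m:
31.1 × (1.70/18.8)² = 31.1 × 0.008177 = 0.2543 mR/h.
Dose = rate × time = 0.2543 mR/h × 2.600 h = 0.6612 mR.

0.661 mR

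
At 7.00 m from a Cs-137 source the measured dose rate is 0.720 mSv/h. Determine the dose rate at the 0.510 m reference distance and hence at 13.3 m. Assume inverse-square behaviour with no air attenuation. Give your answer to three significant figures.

136 mSv/h; 0.199 mSv/h

Intensity scales as (d₁/d₂)², so
At 0.510 m: (7.00/0.510)² = 188.4, so 0.720 × 188.4 = 135.6 mSv/h
At 13.3 m: (0.510/13.3)² = 0.001470, so 135.6 × 0.001470 = 0.1993 mSv/h.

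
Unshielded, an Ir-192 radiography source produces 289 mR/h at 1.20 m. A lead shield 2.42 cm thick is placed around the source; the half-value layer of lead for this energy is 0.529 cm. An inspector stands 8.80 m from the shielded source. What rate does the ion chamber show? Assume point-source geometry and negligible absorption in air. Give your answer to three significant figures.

0.226 mR/h

Distance alone: (1.20/8.80)² = 0.01860, so 289 × 0.01860 = 5.375 mR/h.
Shield: 2.42/0.529 = 4.575 half-value layers → attenuation 2^(−4.575) = 0.04196.
Combined: 5.375 × 0.04196 = 0.2255 mR/h.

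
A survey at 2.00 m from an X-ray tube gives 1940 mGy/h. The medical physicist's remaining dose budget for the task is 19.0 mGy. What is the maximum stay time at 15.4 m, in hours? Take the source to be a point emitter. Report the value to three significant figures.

Since intensity falls as 1/r², rate at 15.4 m:
(2.00/15.4)² = 0.01687, so 1940 × 0.01687 = 32.73 mGy/h.
Stay time = 19.0 mGy ÷ 32.73 mGy/h = 0.5805 h.

0.581 h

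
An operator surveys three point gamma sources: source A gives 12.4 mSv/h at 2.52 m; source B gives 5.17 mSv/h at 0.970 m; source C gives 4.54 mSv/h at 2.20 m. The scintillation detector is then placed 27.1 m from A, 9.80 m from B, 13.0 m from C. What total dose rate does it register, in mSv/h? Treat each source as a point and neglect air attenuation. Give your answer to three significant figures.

Each source contributes Iᵢ·(dᵢ/rᵢ)²; contributions add.
A: 12.4 × (2.52/27.1)² = 0.1072 mSv/h
B: 5.17 × (0.970/9.80)² = 0.05065 mSv/h
C: 4.54 × (2.20/13.0)² = 0.1300 mSv/h
Total = 0.1072 + 0.05065 + 0.1300 = 0.2878 mSv/h.

0.288 mSv/h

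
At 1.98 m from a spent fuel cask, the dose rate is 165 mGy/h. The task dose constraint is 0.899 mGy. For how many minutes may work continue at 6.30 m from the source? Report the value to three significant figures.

3.31 min

By the inverse-square law, rate at 6.30 m:
165 × (1.98/6.30)² = 165 × 0.09878 = 16.30 mGy/h.
Stay time = 0.899 mGy ÷ 16.30 mGy/h = 0.05515 h = 3.309 min.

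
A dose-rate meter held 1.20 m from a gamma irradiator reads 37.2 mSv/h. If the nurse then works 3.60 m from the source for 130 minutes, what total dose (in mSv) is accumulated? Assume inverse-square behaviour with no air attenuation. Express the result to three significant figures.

8.96 mSv

Using I₁d₁² = I₂d₂², rate at 3.60 m:
(1.20/3.60)² = 0.1111, so 37.2 × 0.1111 = 4.133 mSv/h.
Dose = rate × time = 4.133 mSv/h × 2.167 h = 8.956 mSv.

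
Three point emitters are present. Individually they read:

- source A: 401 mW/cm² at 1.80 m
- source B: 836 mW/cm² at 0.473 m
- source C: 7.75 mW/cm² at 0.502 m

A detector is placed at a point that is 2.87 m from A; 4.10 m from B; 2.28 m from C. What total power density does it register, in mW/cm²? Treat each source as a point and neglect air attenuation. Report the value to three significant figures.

169 mW/cm²

Each source contributes Iᵢ·(dᵢ/rᵢ)²; contributions add.
A: 401 × (1.80/2.87)² = 157.7 mW/cm²
B: 836 × (0.473/4.10)² = 11.13 mW/cm²
C: 7.75 × (0.502/2.28)² = 0.3757 mW/cm²
Total = 157.7 + 11.13 + 0.3757 = 169.2 mW/cm².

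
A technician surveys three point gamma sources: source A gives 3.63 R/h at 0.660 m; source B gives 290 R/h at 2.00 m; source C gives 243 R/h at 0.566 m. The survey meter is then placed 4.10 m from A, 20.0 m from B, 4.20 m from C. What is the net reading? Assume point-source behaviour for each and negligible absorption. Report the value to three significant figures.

7.41 R/h

Each source contributes Iᵢ·(dᵢ/rᵢ)²; contributions add.
A: 3.63 × (0.660/4.10)² = 0.09406 R/h
B: 290 × (2.00/20.0)² = 2.900 R/h
C: 243 × (0.566/4.20)² = 4.413 R/h
Total = 0.09406 + 2.900 + 4.413 = 7.407 R/h.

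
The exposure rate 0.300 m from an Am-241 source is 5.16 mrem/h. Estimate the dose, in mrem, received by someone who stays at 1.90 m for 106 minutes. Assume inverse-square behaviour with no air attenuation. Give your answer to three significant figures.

Intensity scales as (d₁/d₂)², so rate at 1.90 m:
(0.300/1.90)² = 0.02493, so 5.16 × 0.02493 = 0.1286 mrem/h.
Dose = rate × time = 0.1286 mrem/h × 1.767 h = 0.2272 mrem.

0.227 mrem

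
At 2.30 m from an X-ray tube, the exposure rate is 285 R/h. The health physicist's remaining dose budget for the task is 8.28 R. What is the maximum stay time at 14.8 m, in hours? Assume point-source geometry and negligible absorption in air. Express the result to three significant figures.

1.20 h

Using I₁d₁² = I₂d₂², rate at 14.8 m:
285 × (2.30/14.8)² = 285 × 0.02415 = 6.883 R/h.
Stay time = 8.28 R ÷ 6.883 R/h = 1.203 h.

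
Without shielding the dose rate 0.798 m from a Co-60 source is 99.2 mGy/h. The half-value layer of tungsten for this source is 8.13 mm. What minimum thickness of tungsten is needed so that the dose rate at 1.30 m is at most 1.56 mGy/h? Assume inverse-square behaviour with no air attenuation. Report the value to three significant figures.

At 1.30 m, distance alone gives 99.2 × (0.798/1.30)² = 99.2 × 0.3768 = 37.38 mGy/h.
Further attenuation needed: 37.38/1.56 = 23.96.
n = log₂(23.96) = 4.583 half-value layers.
Thickness = 4.583 × 8.13 mm = 37.26 mm.

37.3 mm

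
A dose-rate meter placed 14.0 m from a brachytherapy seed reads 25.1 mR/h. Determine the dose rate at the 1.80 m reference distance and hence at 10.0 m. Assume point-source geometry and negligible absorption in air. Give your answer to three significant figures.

By the inverse-square law,
At 1.80 m: 25.1 × (14.0/1.80)² = 25.1 × 60.49 = 1518 mR/h
At 10.0 m: 1518 × (1.80/10.0)² = 1518 × 0.03240 = 49.18 mR/h.

1520 mR/h; 49.2 mR/h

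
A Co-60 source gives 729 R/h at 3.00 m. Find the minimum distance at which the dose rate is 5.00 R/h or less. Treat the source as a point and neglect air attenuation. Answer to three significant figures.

36.2 m

By the inverse-square law, d₂ = d₁·√(I₁/I₂).
I₁/I₂ = 729/5.00 = 145.8, so d₂ = 3.00 × √145.8 = 36.22 m.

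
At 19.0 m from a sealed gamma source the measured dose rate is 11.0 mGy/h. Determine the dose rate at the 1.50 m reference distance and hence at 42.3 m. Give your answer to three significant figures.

1760 mGy/h; 2.22 mGy/h

Applying the 1/r² law,
At 1.50 m: 11.0 × (19.0/1.50)² = 11.0 × 160.4 = 1764 mGy/h
At 42.3 m: (1.50/42.3)² = 0.001257, so 1764 × 0.001257 = 2.217 mGy/h.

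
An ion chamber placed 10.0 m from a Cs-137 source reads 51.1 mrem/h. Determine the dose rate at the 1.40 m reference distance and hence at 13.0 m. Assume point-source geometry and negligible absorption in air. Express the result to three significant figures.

Using I₁d₁² = I₂d₂²,
At 1.40 m: 51.1 × (10.0/1.40)² = 51.1 × 51.02 = 2607 mrem/h
At 13.0 m: 2607 × (1.40/13.0)² = 2607 × 0.01160 = 30.24 mrem/h.

2610 mrem/h; 30.2 mrem/h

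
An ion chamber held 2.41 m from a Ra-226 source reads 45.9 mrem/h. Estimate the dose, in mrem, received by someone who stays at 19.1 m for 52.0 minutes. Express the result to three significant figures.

0.633 mrem

Using I₁d₁² = I₂d₂², rate at 19.1 m:
(2.41/19.1)² = 0.01592, so 45.9 × 0.01592 = 0.7307 mrem/h.
Dose = rate × time = 0.7307 mrem/h × 0.8667 h = 0.6333 mrem.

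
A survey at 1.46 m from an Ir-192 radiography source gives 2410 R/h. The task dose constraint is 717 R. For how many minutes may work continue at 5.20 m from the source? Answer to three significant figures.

Using I₁d₁² = I₂d₂², rate at 5.20 m:
(1.46/5.20)² = 0.07883, so 2410 × 0.07883 = 190.0 R/h.
Stay time = 717 R ÷ 190.0 R/h = 3.774 h = 226.4 min.

226 min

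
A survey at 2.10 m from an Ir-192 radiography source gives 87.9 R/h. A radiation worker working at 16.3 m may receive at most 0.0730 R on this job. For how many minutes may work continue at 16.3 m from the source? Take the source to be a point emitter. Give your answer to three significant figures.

By the inverse-square law, rate at 16.3 m:
87.9 × (2.10/16.3)² = 87.9 × 0.01660 = 1.459 R/h.
Stay time = 0.0730 R ÷ 1.459 R/h = 0.05003 h = 3.002 min.

3.00 min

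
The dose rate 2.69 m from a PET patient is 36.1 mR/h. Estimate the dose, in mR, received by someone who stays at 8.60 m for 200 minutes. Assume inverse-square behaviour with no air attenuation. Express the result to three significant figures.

Applying the 1/r² law, rate at 8.60 m:
36.1 × (2.69/8.60)² = 36.1 × 0.09784 = 3.532 mR/h.
Dose = rate × time = 3.532 mR/h × 3.333 h = 11.77 mR.

11.8 mR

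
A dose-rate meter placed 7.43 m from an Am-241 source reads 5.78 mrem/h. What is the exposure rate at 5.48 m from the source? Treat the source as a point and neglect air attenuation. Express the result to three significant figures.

10.6 mrem/h

Since intensity falls as 1/r², scaling from 7.43 m to 5.48 m:
5.78 × (7.43/5.48)² = 5.78 × 1.838 = 10.62 mrem/h.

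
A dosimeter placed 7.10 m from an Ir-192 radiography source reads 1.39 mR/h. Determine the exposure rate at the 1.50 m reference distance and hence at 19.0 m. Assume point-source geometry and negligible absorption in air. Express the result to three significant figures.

By the inverse-square law,
At 1.50 m: (7.10/1.50)² = 22.40, so 1.39 × 22.40 = 31.14 mR/h
At 19.0 m: 31.14 × (1.50/19.0)² = 31.14 × 0.006233 = 0.1941 mR/h.

31.1 mR/h; 0.194 mR/h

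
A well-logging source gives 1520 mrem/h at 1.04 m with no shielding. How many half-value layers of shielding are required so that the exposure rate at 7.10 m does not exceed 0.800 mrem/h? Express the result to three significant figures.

At 7.10 m, distance alone gives (1.04/7.10)² = 0.02146, so 1520 × 0.02146 = 32.62 mrem/h.
Further attenuation needed: 32.62/0.800 = 40.77.
n = log₂(40.77) = 5.349 half-value layers.

5.35 half-value layers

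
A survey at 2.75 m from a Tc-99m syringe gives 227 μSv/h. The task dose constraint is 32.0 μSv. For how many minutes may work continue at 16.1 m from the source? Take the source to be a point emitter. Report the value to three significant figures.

290 min

Applying the 1/r² law, rate at 16.1 m:
227 × (2.75/16.1)² = 227 × 0.02918 = 6.624 μSv/h.
Stay time = 32.0 μSv ÷ 6.624 μSv/h = 4.831 h = 289.9 min.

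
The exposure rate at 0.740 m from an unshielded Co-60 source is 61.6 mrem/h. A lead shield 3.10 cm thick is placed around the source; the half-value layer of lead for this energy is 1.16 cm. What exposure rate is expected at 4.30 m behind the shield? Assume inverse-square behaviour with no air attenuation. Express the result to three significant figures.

Distance alone: (0.740/4.30)² = 0.02962, so 61.6 × 0.02962 = 1.825 mrem/h.
Shield: 3.10/1.16 = 2.672 half-value layers → attenuation 2^(−2.672) = 0.1569.
Combined: 1.825 × 0.1569 = 0.2863 mrem/h.

0.286 mrem/h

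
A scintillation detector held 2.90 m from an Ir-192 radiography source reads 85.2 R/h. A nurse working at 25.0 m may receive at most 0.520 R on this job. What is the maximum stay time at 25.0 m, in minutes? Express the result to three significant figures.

27.2 min

By the inverse-square law, rate at 25.0 m:
(2.90/25.0)² = 0.01346, so 85.2 × 0.01346 = 1.147 R/h.
Stay time = 0.520 R ÷ 1.147 R/h = 0.4534 h = 27.20 min.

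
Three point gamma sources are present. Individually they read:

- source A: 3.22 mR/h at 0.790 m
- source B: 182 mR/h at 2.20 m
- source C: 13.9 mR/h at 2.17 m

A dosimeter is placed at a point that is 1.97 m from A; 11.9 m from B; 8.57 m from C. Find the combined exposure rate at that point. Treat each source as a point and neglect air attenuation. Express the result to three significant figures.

Each source contributes Iᵢ·(dᵢ/rᵢ)²; contributions add.
A: 3.22 × (0.790/1.97)² = 0.5178 mR/h
B: 182 × (2.20/11.9)² = 6.220 mR/h
C: 13.9 × (2.17/8.57)² = 0.8912 mR/h
Total = 0.5178 + 6.220 + 0.8912 = 7.629 mR/h.

7.63 mR/h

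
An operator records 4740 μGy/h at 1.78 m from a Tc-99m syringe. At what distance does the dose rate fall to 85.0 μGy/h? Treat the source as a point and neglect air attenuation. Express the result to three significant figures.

Using I₁d₁² = I₂d₂², d₂ = d₁·√(I₁/I₂).
I₁/I₂ = 4740/85.0 = 55.76, so d₂ = 1.78 × √55.76 = 13.29 m.

13.3 m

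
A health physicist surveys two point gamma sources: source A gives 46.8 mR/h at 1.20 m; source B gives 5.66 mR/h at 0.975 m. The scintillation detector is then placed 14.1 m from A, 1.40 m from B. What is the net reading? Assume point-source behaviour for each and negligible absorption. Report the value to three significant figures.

Each source contributes Iᵢ·(dᵢ/rᵢ)²; contributions add.
A: 46.8 × (1.20/14.1)² = 0.3390 mR/h
B: 5.66 × (0.975/1.40)² = 2.745 mR/h
Total = 0.3390 + 2.745 = 3.084 mR/h.

3.08 mR/h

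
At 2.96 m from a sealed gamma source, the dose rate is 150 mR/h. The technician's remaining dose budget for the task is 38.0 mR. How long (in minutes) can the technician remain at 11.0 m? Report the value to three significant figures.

210 min

Since intensity falls as 1/r², rate at 11.0 m:
(2.96/11.0)² = 0.07241, so 150 × 0.07241 = 10.86 mR/h.
Stay time = 38.0 mR ÷ 10.86 mR/h = 3.499 h = 209.9 min.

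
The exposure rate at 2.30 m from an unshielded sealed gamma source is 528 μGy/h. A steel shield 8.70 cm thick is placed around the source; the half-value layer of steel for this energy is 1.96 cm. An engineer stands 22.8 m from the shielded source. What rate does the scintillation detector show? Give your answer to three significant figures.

0.248 μGy/h

Distance alone: (2.30/22.8)² = 0.01018, so 528 × 0.01018 = 5.375 μGy/h.
Shield: 8.70/1.96 = 4.439 half-value layers → attenuation 2^(−4.439) = 0.04610.
Combined: 5.375 × 0.04610 = 0.2478 μGy/h.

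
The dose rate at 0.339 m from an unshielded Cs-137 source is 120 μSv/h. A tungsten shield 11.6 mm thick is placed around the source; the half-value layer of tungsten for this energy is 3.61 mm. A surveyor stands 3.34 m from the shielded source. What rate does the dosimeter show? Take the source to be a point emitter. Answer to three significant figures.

0.133 μSv/h

Distance alone: (0.339/3.34)² = 0.01030, so 120 × 0.01030 = 1.236 μSv/h.
Shield: 11.6/3.61 = 3.213 half-value layers → attenuation 2^(−3.213) = 0.1078.
Combined: 1.236 × 0.1078 = 0.1332 μSv/h.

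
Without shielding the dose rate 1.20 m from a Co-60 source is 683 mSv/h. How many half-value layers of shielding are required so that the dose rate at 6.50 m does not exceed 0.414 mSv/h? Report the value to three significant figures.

At 6.50 m, distance alone gives (1.20/6.50)² = 0.03408, so 683 × 0.03408 = 23.28 mSv/h.
Further attenuation needed: 23.28/0.414 = 56.23.
n = log₂(56.23) = 5.813 half-value layers.

5.81 half-value layers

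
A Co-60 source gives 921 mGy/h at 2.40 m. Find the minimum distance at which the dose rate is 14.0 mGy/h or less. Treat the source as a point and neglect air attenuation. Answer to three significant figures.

Since intensity falls as 1/r², d₂ = d₁·√(I₁/I₂).
I₁/I₂ = 921/14.0 = 65.79, so d₂ = 2.40 × √65.79 = 19.47 m.

19.5 m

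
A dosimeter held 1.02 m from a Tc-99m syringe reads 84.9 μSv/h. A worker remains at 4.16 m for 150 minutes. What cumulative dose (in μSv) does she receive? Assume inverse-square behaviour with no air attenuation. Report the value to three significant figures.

12.8 μSv

Using I₁d₁² = I₂d₂², rate at 4.16 m:
84.9 × (1.02/4.16)² = 84.9 × 0.06012 = 5.104 μSv/h.
Dose = rate × time = 5.104 μSv/h × 2.500 h = 12.76 μSv.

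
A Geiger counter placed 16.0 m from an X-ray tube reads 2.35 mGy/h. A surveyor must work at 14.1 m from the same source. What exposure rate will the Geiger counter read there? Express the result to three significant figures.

3.03 mGy/h

Using I₁d₁² = I₂d₂², scaling from 16.0 m to 14.1 m:
(16.0/14.1)² = 1.288, so 2.35 × 1.288 = 3.027 mGy/h.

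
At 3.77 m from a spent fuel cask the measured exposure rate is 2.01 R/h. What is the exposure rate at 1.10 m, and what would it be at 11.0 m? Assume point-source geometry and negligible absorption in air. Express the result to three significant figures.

Since intensity falls as 1/r²,
At 1.10 m: 2.01 × (3.77/1.10)² = 2.01 × 11.75 = 23.62 R/h
At 11.0 m: (1.10/11.0)² = 0.01000, so 23.62 × 0.01000 = 0.2362 R/h.

23.6 R/h; 0.236 R/h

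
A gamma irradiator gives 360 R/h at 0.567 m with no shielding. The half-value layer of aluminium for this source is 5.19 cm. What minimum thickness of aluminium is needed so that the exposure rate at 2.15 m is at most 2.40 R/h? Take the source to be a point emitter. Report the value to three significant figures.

At 2.15 m, distance alone gives (0.567/2.15)² = 0.06955, so 360 × 0.06955 = 25.04 R/h.
Further attenuation needed: 25.04/2.40 = 10.43.
n = log₂(10.43) = 3.383 half-value layers.
Thickness = 3.383 × 5.19 cm = 17.56 cm.

17.6 cm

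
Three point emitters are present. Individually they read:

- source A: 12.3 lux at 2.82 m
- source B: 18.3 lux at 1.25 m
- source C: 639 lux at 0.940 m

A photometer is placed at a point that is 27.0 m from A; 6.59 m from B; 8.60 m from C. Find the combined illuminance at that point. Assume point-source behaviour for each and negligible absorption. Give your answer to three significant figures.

8.43 lux

Each source contributes Iᵢ·(dᵢ/rᵢ)²; contributions add.
A: 12.3 × (2.82/27.0)² = 0.1342 lux
B: 18.3 × (1.25/6.59)² = 0.6584 lux
C: 639 × (0.940/8.60)² = 7.634 lux
Total = 0.1342 + 0.6584 + 7.634 = 8.427 lux.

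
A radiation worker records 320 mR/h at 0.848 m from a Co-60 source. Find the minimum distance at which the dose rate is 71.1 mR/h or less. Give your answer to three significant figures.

Applying the 1/r² law, d₂ = d₁·√(I₁/I₂).
I₁/I₂ = 320/71.1 = 4.501, so d₂ = 0.848 × √4.501 = 1.799 m.

1.80 m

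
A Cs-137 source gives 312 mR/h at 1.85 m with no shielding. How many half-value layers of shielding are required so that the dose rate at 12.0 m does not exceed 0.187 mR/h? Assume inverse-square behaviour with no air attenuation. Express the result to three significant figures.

At 12.0 m, distance alone gives (1.85/12.0)² = 0.02377, so 312 × 0.02377 = 7.416 mR/h.
Further attenuation needed: 7.416/0.187 = 39.66.
n = log₂(39.66) = 5.310 half-value layers.

5.31 half-value layers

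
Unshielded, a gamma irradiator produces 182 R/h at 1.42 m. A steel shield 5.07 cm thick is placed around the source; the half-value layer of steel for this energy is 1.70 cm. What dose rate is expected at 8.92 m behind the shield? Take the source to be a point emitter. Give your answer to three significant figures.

0.584 R/h

Distance alone: 182 × (1.42/8.92)² = 182 × 0.02534 = 4.612 R/h.
Shield: 5.07/1.70 = 2.982 half-value layers → attenuation 2^(−2.982) = 0.1266.
Combined: 4.612 × 0.1266 = 0.5839 R/h.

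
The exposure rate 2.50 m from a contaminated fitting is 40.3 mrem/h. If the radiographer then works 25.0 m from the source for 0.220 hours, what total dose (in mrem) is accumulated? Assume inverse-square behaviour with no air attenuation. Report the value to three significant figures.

Since intensity falls as 1/r², rate at 25.0 m:
(2.50/25.0)² = 0.01000, so 40.3 × 0.01000 = 0.4030 mrem/h.
Dose = rate × time = 0.4030 mrem/h × 0.2200 h = 0.08866 mrem.

0.0887 mrem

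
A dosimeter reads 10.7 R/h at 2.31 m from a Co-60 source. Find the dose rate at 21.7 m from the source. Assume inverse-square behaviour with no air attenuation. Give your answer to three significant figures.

Since intensity falls as 1/r², the rate at 21.7 m is
10.7 × (2.31/21.7)² = 10.7 × 0.01133 = 0.1212 R/h.

0.121 R/h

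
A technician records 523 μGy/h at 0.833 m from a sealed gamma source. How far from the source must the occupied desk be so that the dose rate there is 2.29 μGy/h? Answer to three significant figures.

Using I₁d₁² = I₂d₂², d₂ = d₁·√(I₁/I₂).
I₁/I₂ = 523/2.29 = 228.4, so d₂ = 0.833 × √228.4 = 12.59 m.

12.6 m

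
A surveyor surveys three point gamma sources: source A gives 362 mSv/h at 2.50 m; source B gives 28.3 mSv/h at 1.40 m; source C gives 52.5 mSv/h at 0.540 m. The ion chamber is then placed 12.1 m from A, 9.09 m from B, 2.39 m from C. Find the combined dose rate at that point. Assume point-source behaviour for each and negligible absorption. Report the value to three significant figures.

Each source contributes Iᵢ·(dᵢ/rᵢ)²; contributions add.
A: 362 × (2.50/12.1)² = 15.45 mSv/h
B: 28.3 × (1.40/9.09)² = 0.6713 mSv/h
C: 52.5 × (0.540/2.39)² = 2.680 mSv/h
Total = 15.45 + 0.6713 + 2.680 = 18.80 mSv/h.

18.8 mSv/h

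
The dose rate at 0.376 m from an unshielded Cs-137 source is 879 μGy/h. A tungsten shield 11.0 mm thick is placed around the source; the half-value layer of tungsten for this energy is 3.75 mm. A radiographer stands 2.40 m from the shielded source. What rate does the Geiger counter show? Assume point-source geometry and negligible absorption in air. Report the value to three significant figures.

2.82 μGy/h

Distance alone: 879 × (0.376/2.40)² = 879 × 0.02454 = 21.57 μGy/h.
Shield: 11.0/3.75 = 2.933 half-value layers → attenuation 2^(−2.933) = 0.1309.
Combined: 21.57 × 0.1309 = 2.824 μGy/h.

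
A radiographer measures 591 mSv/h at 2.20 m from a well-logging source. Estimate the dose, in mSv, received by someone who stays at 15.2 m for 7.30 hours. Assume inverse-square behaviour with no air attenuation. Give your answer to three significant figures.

90.4 mSv

Applying the 1/r² law, rate at 15.2 m:
(2.20/15.2)² = 0.02095, so 591 × 0.02095 = 12.38 mSv/h.
Dose = rate × time = 12.38 mSv/h × 7.300 h = 90.37 mSv.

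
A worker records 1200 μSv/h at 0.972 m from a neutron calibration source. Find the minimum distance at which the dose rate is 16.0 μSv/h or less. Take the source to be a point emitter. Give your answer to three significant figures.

8.42 m

By the inverse-square law, d₂ = d₁·√(I₁/I₂).
I₁/I₂ = 1200/16.0 = 75.00, so d₂ = 0.972 × √75.00 = 8.418 m.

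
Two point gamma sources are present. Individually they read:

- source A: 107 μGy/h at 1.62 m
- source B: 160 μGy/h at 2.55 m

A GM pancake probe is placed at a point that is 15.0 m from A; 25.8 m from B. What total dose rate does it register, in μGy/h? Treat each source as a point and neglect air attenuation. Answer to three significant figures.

Each source contributes Iᵢ·(dᵢ/rᵢ)²; contributions add.
A: 107 × (1.62/15.0)² = 1.248 μGy/h
B: 160 × (2.55/25.8)² = 1.563 μGy/h
Total = 1.248 + 1.563 = 2.811 μGy/h.

2.81 μGy/h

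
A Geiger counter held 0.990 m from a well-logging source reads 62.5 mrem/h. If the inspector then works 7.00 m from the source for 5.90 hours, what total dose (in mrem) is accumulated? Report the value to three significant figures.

Intensity scales as (d₁/d₂)², so rate at 7.00 m:
(0.990/7.00)² = 0.02000, so 62.5 × 0.02000 = 1.250 mrem/h.
Dose = rate × time = 1.250 mrem/h × 5.900 h = 7.375 mrem.

7.38 mrem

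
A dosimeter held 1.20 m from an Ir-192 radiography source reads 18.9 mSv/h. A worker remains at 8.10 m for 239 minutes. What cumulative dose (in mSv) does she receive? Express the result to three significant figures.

1.65 mSv

Since intensity falls as 1/r², rate at 8.10 m:
(1.20/8.10)² = 0.02195, so 18.9 × 0.02195 = 0.4149 mSv/h.
Dose = rate × time = 0.4149 mSv/h × 3.983 h = 1.653 mSv.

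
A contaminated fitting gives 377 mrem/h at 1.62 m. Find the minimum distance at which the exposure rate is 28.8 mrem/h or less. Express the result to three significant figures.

By the inverse-square law, d₂ = d₁·√(I₁/I₂).
I₁/I₂ = 377/28.8 = 13.09, so d₂ = 1.62 × √13.09 = 5.861 m.

5.86 m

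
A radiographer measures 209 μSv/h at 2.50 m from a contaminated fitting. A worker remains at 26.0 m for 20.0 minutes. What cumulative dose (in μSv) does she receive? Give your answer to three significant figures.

Using I₁d₁² = I₂d₂², rate at 26.0 m:
(2.50/26.0)² = 0.009246, so 209 × 0.009246 = 1.932 μSv/h.
Dose = rate × time = 1.932 μSv/h × 0.3333 h = 0.6439 μSv.

0.644 μSv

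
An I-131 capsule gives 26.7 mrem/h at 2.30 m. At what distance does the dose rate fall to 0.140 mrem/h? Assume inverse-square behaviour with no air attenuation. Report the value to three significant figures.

Since intensity falls as 1/r², d₂ = d₁·√(I₁/I₂).
I₁/I₂ = 26.7/0.140 = 190.7, so d₂ = 2.30 × √190.7 = 31.76 m.

31.8 m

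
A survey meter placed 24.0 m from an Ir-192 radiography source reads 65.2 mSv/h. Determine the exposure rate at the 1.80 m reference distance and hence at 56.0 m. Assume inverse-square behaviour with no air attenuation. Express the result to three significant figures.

11600 mSv/h; 12.0 mSv/h

Using I₁d₁² = I₂d₂²,
At 1.80 m: 65.2 × (24.0/1.80)² = 65.2 × 177.8 = 11590 mSv/h
At 56.0 m: (1.80/56.0)² = 0.001033, so 11590 × 0.001033 = 11.97 mSv/h.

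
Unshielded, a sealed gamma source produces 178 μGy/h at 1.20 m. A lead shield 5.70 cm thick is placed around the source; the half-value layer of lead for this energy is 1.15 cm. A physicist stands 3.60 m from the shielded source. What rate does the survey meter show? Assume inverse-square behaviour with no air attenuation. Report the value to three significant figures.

Distance alone: (1.20/3.60)² = 0.1111, so 178 × 0.1111 = 19.78 μGy/h.
Shield: 5.70/1.15 = 4.957 half-value layers → attenuation 2^(−4.957) = 0.03220.
Combined: 19.78 × 0.03220 = 0.6369 μGy/h.

0.637 μGy/h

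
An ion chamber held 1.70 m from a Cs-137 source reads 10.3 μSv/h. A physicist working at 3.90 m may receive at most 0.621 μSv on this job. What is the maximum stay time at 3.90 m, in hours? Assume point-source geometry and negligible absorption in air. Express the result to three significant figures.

Applying the 1/r² law, rate at 3.90 m:
(1.70/3.90)² = 0.1900, so 10.3 × 0.1900 = 1.957 μSv/h.
Stay time = 0.621 μSv ÷ 1.957 μSv/h = 0.3173 h.

0.317 h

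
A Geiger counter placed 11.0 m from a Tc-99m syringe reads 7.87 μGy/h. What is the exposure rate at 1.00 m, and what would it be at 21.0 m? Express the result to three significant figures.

952 μGy/h; 2.16 μGy/h

Intensity scales as (d₁/d₂)², so
At 1.00 m: 7.87 × (11.0/1.00)² = 7.87 × 121.0 = 952.3 μGy/h
At 21.0 m: (1.00/21.0)² = 0.002268, so 952.3 × 0.002268 = 2.160 μGy/h.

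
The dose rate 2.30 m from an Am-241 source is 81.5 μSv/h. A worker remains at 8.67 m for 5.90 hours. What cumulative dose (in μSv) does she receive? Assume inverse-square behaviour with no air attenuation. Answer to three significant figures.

33.8 μSv

Applying the 1/r² law, rate at 8.67 m:
81.5 × (2.30/8.67)² = 81.5 × 0.07037 = 5.735 μSv/h.
Dose = rate × time = 5.735 μSv/h × 5.900 h = 33.84 μSv.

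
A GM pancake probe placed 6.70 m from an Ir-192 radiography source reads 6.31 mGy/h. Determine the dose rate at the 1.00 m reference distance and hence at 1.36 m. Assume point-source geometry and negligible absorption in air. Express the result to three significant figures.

Using I₁d₁² = I₂d₂²,
At 1.00 m: (6.70/1.00)² = 44.89, so 6.31 × 44.89 = 283.3 mGy/h
At 1.36 m: 283.3 × (1.00/1.36)² = 283.3 × 0.5407 = 153.2 mGy/h.

283 mGy/h; 153 mGy/h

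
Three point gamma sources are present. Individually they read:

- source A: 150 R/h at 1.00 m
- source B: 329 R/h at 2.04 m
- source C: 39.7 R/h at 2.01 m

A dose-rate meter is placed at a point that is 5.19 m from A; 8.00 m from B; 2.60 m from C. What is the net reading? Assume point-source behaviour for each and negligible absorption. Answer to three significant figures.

50.7 R/h

By superposition, sum each source's inverse-square contribution:
A: 150 × (1.00/5.19)² = 5.569 R/h
B: 329 × (2.04/8.00)² = 21.39 R/h
C: 39.7 × (2.01/2.60)² = 23.73 R/h
Total = 5.569 + 21.39 + 23.73 = 50.69 R/h.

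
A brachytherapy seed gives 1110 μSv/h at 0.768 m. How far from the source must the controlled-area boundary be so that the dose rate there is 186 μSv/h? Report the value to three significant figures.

Using I₁d₁² = I₂d₂², d₂ = d₁·√(I₁/I₂).
I₁/I₂ = 1110/186 = 5.968, so d₂ = 0.768 × √5.968 = 1.876 m.

1.88 m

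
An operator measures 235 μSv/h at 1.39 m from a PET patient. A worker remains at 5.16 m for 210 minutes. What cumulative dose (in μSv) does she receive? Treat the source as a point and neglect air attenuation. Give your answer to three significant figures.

59.7 μSv

By the inverse-square law, rate at 5.16 m:
(1.39/5.16)² = 0.07257, so 235 × 0.07257 = 17.05 μSv/h.
Dose = rate × time = 17.05 μSv/h × 3.500 h = 59.68 μSv.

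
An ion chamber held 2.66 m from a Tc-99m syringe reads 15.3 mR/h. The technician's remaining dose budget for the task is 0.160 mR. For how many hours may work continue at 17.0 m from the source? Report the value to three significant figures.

Applying the 1/r² law, rate at 17.0 m:
(2.66/17.0)² = 0.02448, so 15.3 × 0.02448 = 0.3745 mR/h.
Stay time = 0.160 mR ÷ 0.3745 mR/h = 0.4272 h.

0.427 h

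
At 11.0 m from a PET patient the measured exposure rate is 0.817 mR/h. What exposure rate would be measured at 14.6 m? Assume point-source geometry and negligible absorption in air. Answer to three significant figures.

0.464 mR/h

By the inverse-square law, scaling from 11.0 m to 14.6 m:
0.817 × (11.0/14.6)² = 0.817 × 0.5676 = 0.4637 mR/h.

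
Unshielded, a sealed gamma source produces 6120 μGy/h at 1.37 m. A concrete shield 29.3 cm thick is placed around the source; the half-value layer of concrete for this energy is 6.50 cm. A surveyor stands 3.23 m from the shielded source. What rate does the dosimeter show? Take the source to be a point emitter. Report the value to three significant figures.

Distance alone: 6120 × (1.37/3.23)² = 6120 × 0.1799 = 1101 μGy/h.
Shield: 29.3/6.50 = 4.508 half-value layers → attenuation 2^(−4.508) = 0.04395.
Combined: 1101 × 0.04395 = 48.39 μGy/h.

48.4 μGy/h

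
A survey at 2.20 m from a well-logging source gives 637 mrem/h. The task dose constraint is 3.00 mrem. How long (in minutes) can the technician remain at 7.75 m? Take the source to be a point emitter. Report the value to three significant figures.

3.51 min

By the inverse-square law, rate at 7.75 m:
(2.20/7.75)² = 0.08058, so 637 × 0.08058 = 51.33 mrem/h.
Stay time = 3.00 mrem ÷ 51.33 mrem/h = 0.05845 h = 3.507 min.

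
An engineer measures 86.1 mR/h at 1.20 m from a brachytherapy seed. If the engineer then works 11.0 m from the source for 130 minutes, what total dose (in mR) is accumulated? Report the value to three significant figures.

2.22 mR

Using I₁d₁² = I₂d₂², rate at 11.0 m:
(1.20/11.0)² = 0.01190, so 86.1 × 0.01190 = 1.025 mR/h.
Dose = rate × time = 1.025 mR/h × 2.167 h = 2.221 mR.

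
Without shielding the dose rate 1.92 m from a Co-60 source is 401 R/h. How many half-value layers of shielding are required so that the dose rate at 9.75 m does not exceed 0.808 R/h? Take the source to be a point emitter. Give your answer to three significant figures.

At 9.75 m, distance alone gives 401 × (1.92/9.75)² = 401 × 0.03878 = 15.55 R/h.
Further attenuation needed: 15.55/0.808 = 19.25.
n = log₂(19.25) = 4.267 half-value layers.

4.27 half-value layers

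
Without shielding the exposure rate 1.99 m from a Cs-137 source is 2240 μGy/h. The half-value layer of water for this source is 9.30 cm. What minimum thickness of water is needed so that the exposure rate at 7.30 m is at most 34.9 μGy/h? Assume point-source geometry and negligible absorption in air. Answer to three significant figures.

At 7.30 m, distance alone gives 2240 × (1.99/7.30)² = 2240 × 0.07431 = 166.5 μGy/h.
Further attenuation needed: 166.5/34.9 = 4.771.
n = log₂(4.771) = 2.254 half-value layers.
Thickness = 2.254 × 9.30 cm = 20.96 cm.

21.0 cm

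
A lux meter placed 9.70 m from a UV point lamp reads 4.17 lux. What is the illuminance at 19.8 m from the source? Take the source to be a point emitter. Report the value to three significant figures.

Applying the 1/r² law, scaling from 9.70 m to 19.8 m:
(9.70/19.8)² = 0.2400, so 4.17 × 0.2400 = 1.001 lux.

1.00 lux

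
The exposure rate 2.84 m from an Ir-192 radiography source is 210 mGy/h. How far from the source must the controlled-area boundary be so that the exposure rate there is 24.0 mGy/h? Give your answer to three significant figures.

8.40 m

Applying the 1/r² law, d₂ = d₁·√(I₁/I₂).
I₁/I₂ = 210/24.0 = 8.750, so d₂ = 2.84 × √8.750 = 8.401 m.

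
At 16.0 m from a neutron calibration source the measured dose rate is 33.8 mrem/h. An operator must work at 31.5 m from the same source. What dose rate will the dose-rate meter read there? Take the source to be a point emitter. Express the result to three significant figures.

Since intensity falls as 1/r², scaling from 16.0 m to 31.5 m:
(16.0/31.5)² = 0.2580, so 33.8 × 0.2580 = 8.720 mrem/h.

8.72 mrem/h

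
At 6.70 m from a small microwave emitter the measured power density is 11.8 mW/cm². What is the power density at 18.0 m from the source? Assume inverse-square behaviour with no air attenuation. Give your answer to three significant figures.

Using I₁d₁² = I₂d₂², scaling from 6.70 m to 18.0 m:
11.8 × (6.70/18.0)² = 11.8 × 0.1385 = 1.634 mW/cm².

1.63 mW/cm²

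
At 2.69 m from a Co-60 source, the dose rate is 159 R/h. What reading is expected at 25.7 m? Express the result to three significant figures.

1.74 R/h

Using I₁d₁² = I₂d₂², the rate at 25.7 m is
(2.69/25.7)² = 0.01096, so 159 × 0.01096 = 1.743 R/h.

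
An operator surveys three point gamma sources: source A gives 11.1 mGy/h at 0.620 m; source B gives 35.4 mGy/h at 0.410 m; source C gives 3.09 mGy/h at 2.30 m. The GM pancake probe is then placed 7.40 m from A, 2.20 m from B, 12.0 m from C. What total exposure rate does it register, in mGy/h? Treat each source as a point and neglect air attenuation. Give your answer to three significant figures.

1.42 mGy/h

By superposition, sum each source's inverse-square contribution:
A: 11.1 × (0.620/7.40)² = 0.07792 mGy/h
B: 35.4 × (0.410/2.20)² = 1.229 mGy/h
C: 3.09 × (2.30/12.0)² = 0.1135 mGy/h
Total = 0.07792 + 1.229 + 0.1135 = 1.420 mGy/h.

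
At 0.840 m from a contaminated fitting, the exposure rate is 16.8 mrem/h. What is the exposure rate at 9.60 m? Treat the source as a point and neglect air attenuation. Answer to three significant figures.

0.129 mrem/h

Applying the 1/r² law, the rate at 9.60 m is
16.8 × (0.840/9.60)² = 16.8 × 0.007656 = 0.1286 mrem/h.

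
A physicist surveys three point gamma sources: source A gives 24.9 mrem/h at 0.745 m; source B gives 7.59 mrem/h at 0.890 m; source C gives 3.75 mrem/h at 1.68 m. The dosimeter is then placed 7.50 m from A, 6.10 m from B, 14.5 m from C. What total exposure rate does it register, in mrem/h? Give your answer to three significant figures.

Each source contributes Iᵢ·(dᵢ/rᵢ)²; contributions add.
A: 24.9 × (0.745/7.50)² = 0.2457 mrem/h
B: 7.59 × (0.890/6.10)² = 0.1616 mrem/h
C: 3.75 × (1.68/14.5)² = 0.05034 mrem/h
Total = 0.2457 + 0.1616 + 0.05034 = 0.4576 mrem/h.

0.458 mrem/h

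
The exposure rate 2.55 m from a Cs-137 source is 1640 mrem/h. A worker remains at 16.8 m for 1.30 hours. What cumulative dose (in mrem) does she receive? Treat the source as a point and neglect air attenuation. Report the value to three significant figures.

Since intensity falls as 1/r², rate at 16.8 m:
1640 × (2.55/16.8)² = 1640 × 0.02304 = 37.79 mrem/h.
Dose = rate × time = 37.79 mrem/h × 1.300 h = 49.13 mrem.

49.1 mrem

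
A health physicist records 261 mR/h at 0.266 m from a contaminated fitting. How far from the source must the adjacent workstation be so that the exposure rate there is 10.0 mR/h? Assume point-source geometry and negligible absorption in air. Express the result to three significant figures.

By the inverse-square law, d₂ = d₁·√(I₁/I₂).
I₁/I₂ = 261/10.0 = 26.10, so d₂ = 0.266 × √26.10 = 1.359 m.

1.36 m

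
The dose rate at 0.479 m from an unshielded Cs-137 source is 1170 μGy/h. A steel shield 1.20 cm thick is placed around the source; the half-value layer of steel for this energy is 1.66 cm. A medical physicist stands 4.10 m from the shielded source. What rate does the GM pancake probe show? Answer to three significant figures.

Distance alone: 1170 × (0.479/4.10)² = 1170 × 0.01365 = 15.97 μGy/h.
Shield: 1.20/1.66 = 0.7229 half-value layers → attenuation 2^(−0.7229) = 0.6059.
Combined: 15.97 × 0.6059 = 9.676 μGy/h.

9.68 μGy/h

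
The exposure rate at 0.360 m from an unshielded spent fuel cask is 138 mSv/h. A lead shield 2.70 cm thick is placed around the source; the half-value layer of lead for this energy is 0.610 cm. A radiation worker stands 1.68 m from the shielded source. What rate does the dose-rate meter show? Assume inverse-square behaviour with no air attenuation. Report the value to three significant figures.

0.295 mSv/h

Distance alone: 138 × (0.360/1.68)² = 138 × 0.04592 = 6.337 mSv/h.
Shield: 2.70/0.610 = 4.426 half-value layers → attenuation 2^(−4.426) = 0.04652.
Combined: 6.337 × 0.04652 = 0.2948 mSv/h.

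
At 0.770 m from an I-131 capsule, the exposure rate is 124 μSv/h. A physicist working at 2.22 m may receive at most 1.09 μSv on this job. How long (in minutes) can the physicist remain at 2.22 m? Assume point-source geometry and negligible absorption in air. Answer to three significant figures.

Applying the 1/r² law, rate at 2.22 m:
(0.770/2.22)² = 0.1203, so 124 × 0.1203 = 14.92 μSv/h.
Stay time = 1.09 μSv ÷ 14.92 μSv/h = 0.07306 h = 4.384 min.

4.38 min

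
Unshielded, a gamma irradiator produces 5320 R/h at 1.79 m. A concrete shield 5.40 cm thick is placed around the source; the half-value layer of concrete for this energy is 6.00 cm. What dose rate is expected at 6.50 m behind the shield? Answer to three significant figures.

Distance alone: (1.79/6.50)² = 0.07584, so 5320 × 0.07584 = 403.5 R/h.
Shield: 5.40/6.00 = 0.9000 half-value layers → attenuation 2^(−0.9000) = 0.5359.
Combined: 403.5 × 0.5359 = 216.2 R/h.

216 R/h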